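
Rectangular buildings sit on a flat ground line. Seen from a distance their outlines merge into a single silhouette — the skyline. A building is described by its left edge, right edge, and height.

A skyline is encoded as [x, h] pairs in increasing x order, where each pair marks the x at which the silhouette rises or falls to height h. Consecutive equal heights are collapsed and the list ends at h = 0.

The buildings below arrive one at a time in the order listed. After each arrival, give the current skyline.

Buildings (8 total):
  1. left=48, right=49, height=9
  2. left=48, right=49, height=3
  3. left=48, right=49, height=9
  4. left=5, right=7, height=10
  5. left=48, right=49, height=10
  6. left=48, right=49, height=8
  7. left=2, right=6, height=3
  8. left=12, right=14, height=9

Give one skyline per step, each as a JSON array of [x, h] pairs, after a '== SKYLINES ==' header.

== SKYLINES ==
[[48,9],[49,0]]
[[48,9],[49,0]]
[[48,9],[49,0]]
[[5,10],[7,0],[48,9],[49,0]]
[[5,10],[7,0],[48,10],[49,0]]
[[5,10],[7,0],[48,10],[49,0]]
[[2,3],[5,10],[7,0],[48,10],[49,0]]
[[2,3],[5,10],[7,0],[12,9],[14,0],[48,10],[49,0]]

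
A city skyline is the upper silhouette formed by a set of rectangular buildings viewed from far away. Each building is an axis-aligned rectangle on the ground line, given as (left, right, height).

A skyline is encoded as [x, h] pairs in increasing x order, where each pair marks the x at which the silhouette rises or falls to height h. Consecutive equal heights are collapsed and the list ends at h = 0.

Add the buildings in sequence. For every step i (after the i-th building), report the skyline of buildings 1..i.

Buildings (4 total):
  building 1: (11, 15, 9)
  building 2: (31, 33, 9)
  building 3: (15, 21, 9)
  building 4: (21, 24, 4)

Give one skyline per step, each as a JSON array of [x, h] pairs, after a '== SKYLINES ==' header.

== SKYLINES ==
[[11,9],[15,0]]
[[11,9],[15,0],[31,9],[33,0]]
[[11,9],[21,0],[31,9],[33,0]]
[[11,9],[21,4],[24,0],[31,9],[33,0]]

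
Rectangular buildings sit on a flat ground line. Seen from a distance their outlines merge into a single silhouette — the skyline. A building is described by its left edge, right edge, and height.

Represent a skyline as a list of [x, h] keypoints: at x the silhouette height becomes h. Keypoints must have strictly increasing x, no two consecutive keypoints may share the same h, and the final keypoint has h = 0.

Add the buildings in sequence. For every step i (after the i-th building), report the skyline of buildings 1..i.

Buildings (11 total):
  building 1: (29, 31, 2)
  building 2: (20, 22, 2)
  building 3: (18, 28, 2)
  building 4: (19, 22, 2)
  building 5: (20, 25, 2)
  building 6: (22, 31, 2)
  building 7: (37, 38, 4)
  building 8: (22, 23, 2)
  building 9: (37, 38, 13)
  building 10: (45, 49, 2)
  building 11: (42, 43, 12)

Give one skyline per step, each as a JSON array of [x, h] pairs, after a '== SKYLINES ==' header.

== SKYLINES ==
[[29,2],[31,0]]
[[20,2],[22,0],[29,2],[31,0]]
[[18,2],[28,0],[29,2],[31,0]]
[[18,2],[28,0],[29,2],[31,0]]
[[18,2],[28,0],[29,2],[31,0]]
[[18,2],[31,0]]
[[18,2],[31,0],[37,4],[38,0]]
[[18,2],[31,0],[37,4],[38,0]]
[[18,2],[31,0],[37,13],[38,0]]
[[18,2],[31,0],[37,13],[38,0],[45,2],[49,0]]
[[18,2],[31,0],[37,13],[38,0],[42,12],[43,0],[45,2],[49,0]]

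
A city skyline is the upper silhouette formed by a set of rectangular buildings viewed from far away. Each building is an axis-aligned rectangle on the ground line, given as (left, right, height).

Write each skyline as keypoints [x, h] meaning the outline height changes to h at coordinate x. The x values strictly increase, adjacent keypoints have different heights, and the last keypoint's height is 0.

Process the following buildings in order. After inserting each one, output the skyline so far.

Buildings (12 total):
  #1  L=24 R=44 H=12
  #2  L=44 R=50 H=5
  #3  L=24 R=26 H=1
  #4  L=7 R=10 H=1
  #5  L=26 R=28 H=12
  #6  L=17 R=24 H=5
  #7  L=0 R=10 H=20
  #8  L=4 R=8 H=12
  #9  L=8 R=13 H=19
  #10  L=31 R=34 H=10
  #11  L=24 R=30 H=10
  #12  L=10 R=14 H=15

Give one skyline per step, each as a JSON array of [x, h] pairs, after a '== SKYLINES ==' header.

== SKYLINES ==
[[24,12],[44,0]]
[[24,12],[44,5],[50,0]]
[[24,12],[44,5],[50,0]]
[[7,1],[10,0],[24,12],[44,5],[50,0]]
[[7,1],[10,0],[24,12],[44,5],[50,0]]
[[7,1],[10,0],[17,5],[24,12],[44,5],[50,0]]
[[0,20],[10,0],[17,5],[24,12],[44,5],[50,0]]
[[0,20],[10,0],[17,5],[24,12],[44,5],[50,0]]
[[0,20],[10,19],[13,0],[17,5],[24,12],[44,5],[50,0]]
[[0,20],[10,19],[13,0],[17,5],[24,12],[44,5],[50,0]]
[[0,20],[10,19],[13,0],[17,5],[24,12],[44,5],[50,0]]
[[0,20],[10,19],[13,15],[14,0],[17,5],[24,12],[44,5],[50,0]]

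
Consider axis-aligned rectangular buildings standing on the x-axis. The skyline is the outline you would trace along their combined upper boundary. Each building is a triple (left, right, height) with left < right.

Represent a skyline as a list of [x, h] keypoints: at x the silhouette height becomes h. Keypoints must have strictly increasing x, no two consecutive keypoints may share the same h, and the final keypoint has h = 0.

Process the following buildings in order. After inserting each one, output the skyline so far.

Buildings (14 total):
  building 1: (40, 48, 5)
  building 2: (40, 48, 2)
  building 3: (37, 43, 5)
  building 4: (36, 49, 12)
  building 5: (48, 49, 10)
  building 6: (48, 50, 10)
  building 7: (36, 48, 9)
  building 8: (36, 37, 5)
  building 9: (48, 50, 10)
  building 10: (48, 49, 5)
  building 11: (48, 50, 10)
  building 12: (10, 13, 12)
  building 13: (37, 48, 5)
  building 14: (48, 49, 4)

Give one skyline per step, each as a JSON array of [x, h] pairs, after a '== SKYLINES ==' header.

== SKYLINES ==
[[40,5],[48,0]]
[[40,5],[48,0]]
[[37,5],[48,0]]
[[36,12],[49,0]]
[[36,12],[49,0]]
[[36,12],[49,10],[50,0]]
[[36,12],[49,10],[50,0]]
[[36,12],[49,10],[50,0]]
[[36,12],[49,10],[50,0]]
[[36,12],[49,10],[50,0]]
[[36,12],[49,10],[50,0]]
[[10,12],[13,0],[36,12],[49,10],[50,0]]
[[10,12],[13,0],[36,12],[49,10],[50,0]]
[[10,12],[13,0],[36,12],[49,10],[50,0]]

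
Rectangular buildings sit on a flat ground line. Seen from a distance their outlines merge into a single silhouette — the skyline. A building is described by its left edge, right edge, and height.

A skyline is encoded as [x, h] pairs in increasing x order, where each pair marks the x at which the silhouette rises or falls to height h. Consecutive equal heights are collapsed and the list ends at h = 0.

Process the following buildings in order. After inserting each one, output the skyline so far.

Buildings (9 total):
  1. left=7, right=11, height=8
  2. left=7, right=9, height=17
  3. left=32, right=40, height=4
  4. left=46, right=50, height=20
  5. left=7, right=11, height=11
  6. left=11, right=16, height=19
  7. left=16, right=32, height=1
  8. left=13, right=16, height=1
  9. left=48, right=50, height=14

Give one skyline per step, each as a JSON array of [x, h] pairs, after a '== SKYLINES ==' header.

== SKYLINES ==
[[7,8],[11,0]]
[[7,17],[9,8],[11,0]]
[[7,17],[9,8],[11,0],[32,4],[40,0]]
[[7,17],[9,8],[11,0],[32,4],[40,0],[46,20],[50,0]]
[[7,17],[9,11],[11,0],[32,4],[40,0],[46,20],[50,0]]
[[7,17],[9,11],[11,19],[16,0],[32,4],[40,0],[46,20],[50,0]]
[[7,17],[9,11],[11,19],[16,1],[32,4],[40,0],[46,20],[50,0]]
[[7,17],[9,11],[11,19],[16,1],[32,4],[40,0],[46,20],[50,0]]
[[7,17],[9,11],[11,19],[16,1],[32,4],[40,0],[46,20],[50,0]]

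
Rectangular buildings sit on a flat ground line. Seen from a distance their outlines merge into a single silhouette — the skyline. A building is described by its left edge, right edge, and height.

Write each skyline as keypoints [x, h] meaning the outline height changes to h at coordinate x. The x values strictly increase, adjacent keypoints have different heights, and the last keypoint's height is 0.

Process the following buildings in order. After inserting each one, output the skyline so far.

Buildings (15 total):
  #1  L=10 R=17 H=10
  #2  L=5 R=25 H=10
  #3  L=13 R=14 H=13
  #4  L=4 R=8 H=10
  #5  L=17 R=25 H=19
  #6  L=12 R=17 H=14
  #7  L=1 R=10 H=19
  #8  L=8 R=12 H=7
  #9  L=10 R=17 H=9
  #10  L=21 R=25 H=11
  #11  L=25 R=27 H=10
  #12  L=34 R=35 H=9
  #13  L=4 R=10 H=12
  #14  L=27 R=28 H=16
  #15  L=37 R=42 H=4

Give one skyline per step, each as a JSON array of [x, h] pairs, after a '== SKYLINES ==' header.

== SKYLINES ==
[[10,10],[17,0]]
[[5,10],[25,0]]
[[5,10],[13,13],[14,10],[25,0]]
[[4,10],[13,13],[14,10],[25,0]]
[[4,10],[13,13],[14,10],[17,19],[25,0]]
[[4,10],[12,14],[17,19],[25,0]]
[[1,19],[10,10],[12,14],[17,19],[25,0]]
[[1,19],[10,10],[12,14],[17,19],[25,0]]
[[1,19],[10,10],[12,14],[17,19],[25,0]]
[[1,19],[10,10],[12,14],[17,19],[25,0]]
[[1,19],[10,10],[12,14],[17,19],[25,10],[27,0]]
[[1,19],[10,10],[12,14],[17,19],[25,10],[27,0],[34,9],[35,0]]
[[1,19],[10,10],[12,14],[17,19],[25,10],[27,0],[34,9],[35,0]]
[[1,19],[10,10],[12,14],[17,19],[25,10],[27,16],[28,0],[34,9],[35,0]]
[[1,19],[10,10],[12,14],[17,19],[25,10],[27,16],[28,0],[34,9],[35,0],[37,4],[42,0]]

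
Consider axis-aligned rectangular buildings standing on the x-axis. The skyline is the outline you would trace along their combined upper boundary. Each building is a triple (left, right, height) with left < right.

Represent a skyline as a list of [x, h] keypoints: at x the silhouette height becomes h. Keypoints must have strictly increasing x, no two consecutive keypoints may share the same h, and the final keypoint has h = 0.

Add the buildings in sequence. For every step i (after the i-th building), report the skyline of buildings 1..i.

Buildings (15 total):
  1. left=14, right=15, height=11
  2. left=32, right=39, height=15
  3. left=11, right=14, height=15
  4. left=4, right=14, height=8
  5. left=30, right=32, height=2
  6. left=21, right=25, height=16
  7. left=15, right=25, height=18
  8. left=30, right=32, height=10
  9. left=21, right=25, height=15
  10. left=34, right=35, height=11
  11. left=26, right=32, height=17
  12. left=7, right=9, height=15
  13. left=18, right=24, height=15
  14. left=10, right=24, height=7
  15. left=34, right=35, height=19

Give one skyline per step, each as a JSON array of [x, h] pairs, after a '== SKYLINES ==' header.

== SKYLINES ==
[[14,11],[15,0]]
[[14,11],[15,0],[32,15],[39,0]]
[[11,15],[14,11],[15,0],[32,15],[39,0]]
[[4,8],[11,15],[14,11],[15,0],[32,15],[39,0]]
[[4,8],[11,15],[14,11],[15,0],[30,2],[32,15],[39,0]]
[[4,8],[11,15],[14,11],[15,0],[21,16],[25,0],[30,2],[32,15],[39,0]]
[[4,8],[11,15],[14,11],[15,18],[25,0],[30,2],[32,15],[39,0]]
[[4,8],[11,15],[14,11],[15,18],[25,0],[30,10],[32,15],[39,0]]
[[4,8],[11,15],[14,11],[15,18],[25,0],[30,10],[32,15],[39,0]]
[[4,8],[11,15],[14,11],[15,18],[25,0],[30,10],[32,15],[39,0]]
[[4,8],[11,15],[14,11],[15,18],[25,0],[26,17],[32,15],[39,0]]
[[4,8],[7,15],[9,8],[11,15],[14,11],[15,18],[25,0],[26,17],[32,15],[39,0]]
[[4,8],[7,15],[9,8],[11,15],[14,11],[15,18],[25,0],[26,17],[32,15],[39,0]]
[[4,8],[7,15],[9,8],[11,15],[14,11],[15,18],[25,0],[26,17],[32,15],[39,0]]
[[4,8],[7,15],[9,8],[11,15],[14,11],[15,18],[25,0],[26,17],[32,15],[34,19],[35,15],[39,0]]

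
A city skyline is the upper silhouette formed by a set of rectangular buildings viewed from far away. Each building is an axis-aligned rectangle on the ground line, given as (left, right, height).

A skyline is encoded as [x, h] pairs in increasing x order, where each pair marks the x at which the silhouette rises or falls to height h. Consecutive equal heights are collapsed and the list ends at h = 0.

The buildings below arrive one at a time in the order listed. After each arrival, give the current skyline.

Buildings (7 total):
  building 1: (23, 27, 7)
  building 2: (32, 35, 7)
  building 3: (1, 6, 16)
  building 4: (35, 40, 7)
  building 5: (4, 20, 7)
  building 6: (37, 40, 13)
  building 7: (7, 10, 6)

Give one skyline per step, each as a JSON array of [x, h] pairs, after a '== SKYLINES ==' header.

== SKYLINES ==
[[23,7],[27,0]]
[[23,7],[27,0],[32,7],[35,0]]
[[1,16],[6,0],[23,7],[27,0],[32,7],[35,0]]
[[1,16],[6,0],[23,7],[27,0],[32,7],[40,0]]
[[1,16],[6,7],[20,0],[23,7],[27,0],[32,7],[40,0]]
[[1,16],[6,7],[20,0],[23,7],[27,0],[32,7],[37,13],[40,0]]
[[1,16],[6,7],[20,0],[23,7],[27,0],[32,7],[37,13],[40,0]]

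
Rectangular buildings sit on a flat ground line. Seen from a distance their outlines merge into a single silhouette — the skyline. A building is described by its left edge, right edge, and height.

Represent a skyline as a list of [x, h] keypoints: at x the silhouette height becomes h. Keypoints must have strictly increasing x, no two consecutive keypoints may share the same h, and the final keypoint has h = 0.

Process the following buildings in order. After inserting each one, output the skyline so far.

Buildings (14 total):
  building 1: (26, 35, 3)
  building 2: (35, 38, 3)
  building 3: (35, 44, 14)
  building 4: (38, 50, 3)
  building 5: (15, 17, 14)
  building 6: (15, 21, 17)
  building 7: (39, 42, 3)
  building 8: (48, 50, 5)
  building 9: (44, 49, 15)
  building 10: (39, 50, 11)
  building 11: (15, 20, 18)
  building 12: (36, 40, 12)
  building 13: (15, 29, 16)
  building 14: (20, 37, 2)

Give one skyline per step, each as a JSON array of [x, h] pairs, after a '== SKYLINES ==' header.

== SKYLINES ==
[[26,3],[35,0]]
[[26,3],[38,0]]
[[26,3],[35,14],[44,0]]
[[26,3],[35,14],[44,3],[50,0]]
[[15,14],[17,0],[26,3],[35,14],[44,3],[50,0]]
[[15,17],[21,0],[26,3],[35,14],[44,3],[50,0]]
[[15,17],[21,0],[26,3],[35,14],[44,3],[50,0]]
[[15,17],[21,0],[26,3],[35,14],[44,3],[48,5],[50,0]]
[[15,17],[21,0],[26,3],[35,14],[44,15],[49,5],[50,0]]
[[15,17],[21,0],[26,3],[35,14],[44,15],[49,11],[50,0]]
[[15,18],[20,17],[21,0],[26,3],[35,14],[44,15],[49,11],[50,0]]
[[15,18],[20,17],[21,0],[26,3],[35,14],[44,15],[49,11],[50,0]]
[[15,18],[20,17],[21,16],[29,3],[35,14],[44,15],[49,11],[50,0]]
[[15,18],[20,17],[21,16],[29,3],[35,14],[44,15],[49,11],[50,0]]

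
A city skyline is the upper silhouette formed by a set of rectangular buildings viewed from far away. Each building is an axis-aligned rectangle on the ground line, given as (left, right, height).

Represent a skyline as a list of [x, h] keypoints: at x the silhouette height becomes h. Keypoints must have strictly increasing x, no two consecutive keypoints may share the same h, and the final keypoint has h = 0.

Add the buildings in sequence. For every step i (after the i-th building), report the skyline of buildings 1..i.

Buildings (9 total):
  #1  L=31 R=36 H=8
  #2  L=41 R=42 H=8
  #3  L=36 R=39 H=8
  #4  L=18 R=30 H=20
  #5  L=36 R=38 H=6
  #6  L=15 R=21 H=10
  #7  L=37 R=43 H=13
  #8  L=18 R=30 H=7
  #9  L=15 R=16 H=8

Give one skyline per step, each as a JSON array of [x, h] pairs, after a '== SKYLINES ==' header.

== SKYLINES ==
[[31,8],[36,0]]
[[31,8],[36,0],[41,8],[42,0]]
[[31,8],[39,0],[41,8],[42,0]]
[[18,20],[30,0],[31,8],[39,0],[41,8],[42,0]]
[[18,20],[30,0],[31,8],[39,0],[41,8],[42,0]]
[[15,10],[18,20],[30,0],[31,8],[39,0],[41,8],[42,0]]
[[15,10],[18,20],[30,0],[31,8],[37,13],[43,0]]
[[15,10],[18,20],[30,0],[31,8],[37,13],[43,0]]
[[15,10],[18,20],[30,0],[31,8],[37,13],[43,0]]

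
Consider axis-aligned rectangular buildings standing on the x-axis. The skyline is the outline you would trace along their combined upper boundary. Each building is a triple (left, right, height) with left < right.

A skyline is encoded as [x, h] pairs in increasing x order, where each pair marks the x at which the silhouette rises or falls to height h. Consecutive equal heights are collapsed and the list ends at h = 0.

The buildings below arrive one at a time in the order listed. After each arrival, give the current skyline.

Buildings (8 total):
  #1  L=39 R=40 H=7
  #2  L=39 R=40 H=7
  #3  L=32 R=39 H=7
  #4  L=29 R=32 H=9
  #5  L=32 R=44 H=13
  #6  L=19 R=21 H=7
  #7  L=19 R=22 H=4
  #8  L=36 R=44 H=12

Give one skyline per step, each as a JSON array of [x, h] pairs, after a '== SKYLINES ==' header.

== SKYLINES ==
[[39,7],[40,0]]
[[39,7],[40,0]]
[[32,7],[40,0]]
[[29,9],[32,7],[40,0]]
[[29,9],[32,13],[44,0]]
[[19,7],[21,0],[29,9],[32,13],[44,0]]
[[19,7],[21,4],[22,0],[29,9],[32,13],[44,0]]
[[19,7],[21,4],[22,0],[29,9],[32,13],[44,0]]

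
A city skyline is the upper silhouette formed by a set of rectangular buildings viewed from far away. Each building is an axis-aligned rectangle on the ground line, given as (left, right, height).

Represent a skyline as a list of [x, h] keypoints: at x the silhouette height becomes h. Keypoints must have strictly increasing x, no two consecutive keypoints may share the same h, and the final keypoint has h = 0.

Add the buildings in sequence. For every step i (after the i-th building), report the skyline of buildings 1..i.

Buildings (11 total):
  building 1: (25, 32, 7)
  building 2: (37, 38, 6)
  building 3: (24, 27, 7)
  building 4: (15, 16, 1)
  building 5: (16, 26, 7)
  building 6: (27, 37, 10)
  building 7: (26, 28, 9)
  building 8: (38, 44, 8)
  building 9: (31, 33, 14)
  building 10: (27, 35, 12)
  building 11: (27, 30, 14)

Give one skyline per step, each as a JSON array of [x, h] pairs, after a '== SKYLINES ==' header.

== SKYLINES ==
[[25,7],[32,0]]
[[25,7],[32,0],[37,6],[38,0]]
[[24,7],[32,0],[37,6],[38,0]]
[[15,1],[16,0],[24,7],[32,0],[37,6],[38,0]]
[[15,1],[16,7],[32,0],[37,6],[38,0]]
[[15,1],[16,7],[27,10],[37,6],[38,0]]
[[15,1],[16,7],[26,9],[27,10],[37,6],[38,0]]
[[15,1],[16,7],[26,9],[27,10],[37,6],[38,8],[44,0]]
[[15,1],[16,7],[26,9],[27,10],[31,14],[33,10],[37,6],[38,8],[44,0]]
[[15,1],[16,7],[26,9],[27,12],[31,14],[33,12],[35,10],[37,6],[38,8],[44,0]]
[[15,1],[16,7],[26,9],[27,14],[30,12],[31,14],[33,12],[35,10],[37,6],[38,8],[44,0]]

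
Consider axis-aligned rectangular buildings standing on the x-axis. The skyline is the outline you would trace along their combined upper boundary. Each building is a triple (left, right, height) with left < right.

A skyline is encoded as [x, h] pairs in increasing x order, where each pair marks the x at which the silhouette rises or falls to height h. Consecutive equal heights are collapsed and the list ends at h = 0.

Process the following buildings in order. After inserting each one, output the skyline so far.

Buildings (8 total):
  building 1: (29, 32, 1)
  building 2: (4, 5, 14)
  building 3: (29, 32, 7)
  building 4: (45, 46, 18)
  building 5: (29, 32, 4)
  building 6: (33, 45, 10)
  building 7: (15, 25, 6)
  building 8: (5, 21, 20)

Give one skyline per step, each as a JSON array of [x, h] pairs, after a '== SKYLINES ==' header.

== SKYLINES ==
[[29,1],[32,0]]
[[4,14],[5,0],[29,1],[32,0]]
[[4,14],[5,0],[29,7],[32,0]]
[[4,14],[5,0],[29,7],[32,0],[45,18],[46,0]]
[[4,14],[5,0],[29,7],[32,0],[45,18],[46,0]]
[[4,14],[5,0],[29,7],[32,0],[33,10],[45,18],[46,0]]
[[4,14],[5,0],[15,6],[25,0],[29,7],[32,0],[33,10],[45,18],[46,0]]
[[4,14],[5,20],[21,6],[25,0],[29,7],[32,0],[33,10],[45,18],[46,0]]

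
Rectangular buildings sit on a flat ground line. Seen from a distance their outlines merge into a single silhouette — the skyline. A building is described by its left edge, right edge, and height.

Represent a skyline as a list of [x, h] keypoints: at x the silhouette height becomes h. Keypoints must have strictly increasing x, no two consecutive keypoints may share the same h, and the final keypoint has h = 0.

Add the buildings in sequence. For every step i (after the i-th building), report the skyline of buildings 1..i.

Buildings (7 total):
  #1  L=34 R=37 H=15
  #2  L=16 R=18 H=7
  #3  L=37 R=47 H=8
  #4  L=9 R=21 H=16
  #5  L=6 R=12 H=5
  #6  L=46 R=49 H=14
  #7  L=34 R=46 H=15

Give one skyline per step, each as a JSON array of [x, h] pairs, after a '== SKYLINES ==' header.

== SKYLINES ==
[[34,15],[37,0]]
[[16,7],[18,0],[34,15],[37,0]]
[[16,7],[18,0],[34,15],[37,8],[47,0]]
[[9,16],[21,0],[34,15],[37,8],[47,0]]
[[6,5],[9,16],[21,0],[34,15],[37,8],[47,0]]
[[6,5],[9,16],[21,0],[34,15],[37,8],[46,14],[49,0]]
[[6,5],[9,16],[21,0],[34,15],[46,14],[49,0]]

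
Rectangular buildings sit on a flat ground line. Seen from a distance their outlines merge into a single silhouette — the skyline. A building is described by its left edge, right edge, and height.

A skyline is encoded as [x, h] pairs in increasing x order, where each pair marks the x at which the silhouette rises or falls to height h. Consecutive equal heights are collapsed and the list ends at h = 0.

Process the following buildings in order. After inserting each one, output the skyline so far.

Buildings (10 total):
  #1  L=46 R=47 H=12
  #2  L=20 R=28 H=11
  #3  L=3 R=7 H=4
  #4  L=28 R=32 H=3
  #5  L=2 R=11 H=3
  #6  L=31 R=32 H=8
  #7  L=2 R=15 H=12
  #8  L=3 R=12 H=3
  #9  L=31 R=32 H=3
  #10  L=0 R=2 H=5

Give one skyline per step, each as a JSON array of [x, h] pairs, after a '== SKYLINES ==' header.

== SKYLINES ==
[[46,12],[47,0]]
[[20,11],[28,0],[46,12],[47,0]]
[[3,4],[7,0],[20,11],[28,0],[46,12],[47,0]]
[[3,4],[7,0],[20,11],[28,3],[32,0],[46,12],[47,0]]
[[2,3],[3,4],[7,3],[11,0],[20,11],[28,3],[32,0],[46,12],[47,0]]
[[2,3],[3,4],[7,3],[11,0],[20,11],[28,3],[31,8],[32,0],[46,12],[47,0]]
[[2,12],[15,0],[20,11],[28,3],[31,8],[32,0],[46,12],[47,0]]
[[2,12],[15,0],[20,11],[28,3],[31,8],[32,0],[46,12],[47,0]]
[[2,12],[15,0],[20,11],[28,3],[31,8],[32,0],[46,12],[47,0]]
[[0,5],[2,12],[15,0],[20,11],[28,3],[31,8],[32,0],[46,12],[47,0]]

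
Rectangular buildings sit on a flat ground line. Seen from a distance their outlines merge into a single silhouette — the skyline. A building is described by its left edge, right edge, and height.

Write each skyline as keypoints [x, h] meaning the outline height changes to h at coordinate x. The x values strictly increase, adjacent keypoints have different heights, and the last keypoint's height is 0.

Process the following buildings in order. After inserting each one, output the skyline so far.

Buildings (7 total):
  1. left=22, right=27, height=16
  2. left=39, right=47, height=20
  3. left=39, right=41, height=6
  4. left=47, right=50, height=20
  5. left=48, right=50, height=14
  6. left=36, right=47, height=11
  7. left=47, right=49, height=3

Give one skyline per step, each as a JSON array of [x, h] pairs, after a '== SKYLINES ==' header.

== SKYLINES ==
[[22,16],[27,0]]
[[22,16],[27,0],[39,20],[47,0]]
[[22,16],[27,0],[39,20],[47,0]]
[[22,16],[27,0],[39,20],[50,0]]
[[22,16],[27,0],[39,20],[50,0]]
[[22,16],[27,0],[36,11],[39,20],[50,0]]
[[22,16],[27,0],[36,11],[39,20],[50,0]]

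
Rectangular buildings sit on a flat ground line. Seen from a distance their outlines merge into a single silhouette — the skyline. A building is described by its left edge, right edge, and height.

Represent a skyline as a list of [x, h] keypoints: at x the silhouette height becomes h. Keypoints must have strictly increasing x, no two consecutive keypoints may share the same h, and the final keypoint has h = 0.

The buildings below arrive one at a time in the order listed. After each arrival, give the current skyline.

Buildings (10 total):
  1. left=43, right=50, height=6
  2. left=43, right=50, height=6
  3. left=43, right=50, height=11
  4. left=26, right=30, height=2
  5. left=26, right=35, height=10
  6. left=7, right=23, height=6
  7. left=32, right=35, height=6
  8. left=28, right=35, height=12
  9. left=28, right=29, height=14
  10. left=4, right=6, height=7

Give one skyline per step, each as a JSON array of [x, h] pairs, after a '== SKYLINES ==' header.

== SKYLINES ==
[[43,6],[50,0]]
[[43,6],[50,0]]
[[43,11],[50,0]]
[[26,2],[30,0],[43,11],[50,0]]
[[26,10],[35,0],[43,11],[50,0]]
[[7,6],[23,0],[26,10],[35,0],[43,11],[50,0]]
[[7,6],[23,0],[26,10],[35,0],[43,11],[50,0]]
[[7,6],[23,0],[26,10],[28,12],[35,0],[43,11],[50,0]]
[[7,6],[23,0],[26,10],[28,14],[29,12],[35,0],[43,11],[50,0]]
[[4,7],[6,0],[7,6],[23,0],[26,10],[28,14],[29,12],[35,0],[43,11],[50,0]]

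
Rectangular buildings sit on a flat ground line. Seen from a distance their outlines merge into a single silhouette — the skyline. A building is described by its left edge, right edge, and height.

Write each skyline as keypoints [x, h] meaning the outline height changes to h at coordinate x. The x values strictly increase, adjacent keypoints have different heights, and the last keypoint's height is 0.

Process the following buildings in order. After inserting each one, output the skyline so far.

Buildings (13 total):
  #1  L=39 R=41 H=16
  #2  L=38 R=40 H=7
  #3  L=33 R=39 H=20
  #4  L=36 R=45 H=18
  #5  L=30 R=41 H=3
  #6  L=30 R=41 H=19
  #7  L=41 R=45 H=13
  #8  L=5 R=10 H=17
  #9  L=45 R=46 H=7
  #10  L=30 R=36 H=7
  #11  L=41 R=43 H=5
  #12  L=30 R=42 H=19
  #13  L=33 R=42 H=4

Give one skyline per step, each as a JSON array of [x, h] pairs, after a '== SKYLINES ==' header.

== SKYLINES ==
[[39,16],[41,0]]
[[38,7],[39,16],[41,0]]
[[33,20],[39,16],[41,0]]
[[33,20],[39,18],[45,0]]
[[30,3],[33,20],[39,18],[45,0]]
[[30,19],[33,20],[39,19],[41,18],[45,0]]
[[30,19],[33,20],[39,19],[41,18],[45,0]]
[[5,17],[10,0],[30,19],[33,20],[39,19],[41,18],[45,0]]
[[5,17],[10,0],[30,19],[33,20],[39,19],[41,18],[45,7],[46,0]]
[[5,17],[10,0],[30,19],[33,20],[39,19],[41,18],[45,7],[46,0]]
[[5,17],[10,0],[30,19],[33,20],[39,19],[41,18],[45,7],[46,0]]
[[5,17],[10,0],[30,19],[33,20],[39,19],[42,18],[45,7],[46,0]]
[[5,17],[10,0],[30,19],[33,20],[39,19],[42,18],[45,7],[46,0]]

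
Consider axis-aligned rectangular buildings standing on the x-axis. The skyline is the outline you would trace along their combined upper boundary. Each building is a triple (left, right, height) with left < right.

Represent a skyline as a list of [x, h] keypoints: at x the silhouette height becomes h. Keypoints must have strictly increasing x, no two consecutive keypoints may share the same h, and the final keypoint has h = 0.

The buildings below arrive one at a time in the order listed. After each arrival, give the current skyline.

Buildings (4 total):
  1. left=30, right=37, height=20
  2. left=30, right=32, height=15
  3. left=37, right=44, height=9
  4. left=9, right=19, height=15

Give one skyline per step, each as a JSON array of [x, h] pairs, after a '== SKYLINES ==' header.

== SKYLINES ==
[[30,20],[37,0]]
[[30,20],[37,0]]
[[30,20],[37,9],[44,0]]
[[9,15],[19,0],[30,20],[37,9],[44,0]]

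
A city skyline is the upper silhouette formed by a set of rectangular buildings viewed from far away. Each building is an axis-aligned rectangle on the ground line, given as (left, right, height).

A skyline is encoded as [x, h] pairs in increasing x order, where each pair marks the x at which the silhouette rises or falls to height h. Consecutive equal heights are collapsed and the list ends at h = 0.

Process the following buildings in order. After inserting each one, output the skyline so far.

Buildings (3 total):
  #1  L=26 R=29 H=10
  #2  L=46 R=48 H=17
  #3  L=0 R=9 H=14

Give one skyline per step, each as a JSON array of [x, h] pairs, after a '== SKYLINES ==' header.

== SKYLINES ==
[[26,10],[29,0]]
[[26,10],[29,0],[46,17],[48,0]]
[[0,14],[9,0],[26,10],[29,0],[46,17],[48,0]]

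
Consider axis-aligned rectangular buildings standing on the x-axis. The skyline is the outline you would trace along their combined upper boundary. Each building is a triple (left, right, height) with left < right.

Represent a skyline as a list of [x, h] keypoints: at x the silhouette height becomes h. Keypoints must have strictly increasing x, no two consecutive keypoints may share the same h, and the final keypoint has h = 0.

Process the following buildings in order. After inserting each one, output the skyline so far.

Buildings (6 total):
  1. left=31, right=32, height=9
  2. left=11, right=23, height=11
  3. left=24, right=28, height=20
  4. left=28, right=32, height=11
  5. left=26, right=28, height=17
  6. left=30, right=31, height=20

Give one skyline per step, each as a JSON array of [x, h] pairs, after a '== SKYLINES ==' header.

== SKYLINES ==
[[31,9],[32,0]]
[[11,11],[23,0],[31,9],[32,0]]
[[11,11],[23,0],[24,20],[28,0],[31,9],[32,0]]
[[11,11],[23,0],[24,20],[28,11],[32,0]]
[[11,11],[23,0],[24,20],[28,11],[32,0]]
[[11,11],[23,0],[24,20],[28,11],[30,20],[31,11],[32,0]]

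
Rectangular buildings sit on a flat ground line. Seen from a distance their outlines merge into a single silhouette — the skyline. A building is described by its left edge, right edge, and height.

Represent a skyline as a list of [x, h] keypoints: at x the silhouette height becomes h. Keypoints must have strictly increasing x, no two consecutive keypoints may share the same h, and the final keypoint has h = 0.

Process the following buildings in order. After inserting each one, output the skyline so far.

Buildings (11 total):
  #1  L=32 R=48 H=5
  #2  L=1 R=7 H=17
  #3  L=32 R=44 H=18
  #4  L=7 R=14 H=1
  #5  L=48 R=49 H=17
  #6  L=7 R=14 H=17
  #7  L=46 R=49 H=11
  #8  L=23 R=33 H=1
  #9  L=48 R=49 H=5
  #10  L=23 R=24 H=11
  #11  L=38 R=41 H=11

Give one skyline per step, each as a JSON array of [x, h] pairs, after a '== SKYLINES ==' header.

== SKYLINES ==
[[32,5],[48,0]]
[[1,17],[7,0],[32,5],[48,0]]
[[1,17],[7,0],[32,18],[44,5],[48,0]]
[[1,17],[7,1],[14,0],[32,18],[44,5],[48,0]]
[[1,17],[7,1],[14,0],[32,18],[44,5],[48,17],[49,0]]
[[1,17],[14,0],[32,18],[44,5],[48,17],[49,0]]
[[1,17],[14,0],[32,18],[44,5],[46,11],[48,17],[49,0]]
[[1,17],[14,0],[23,1],[32,18],[44,5],[46,11],[48,17],[49,0]]
[[1,17],[14,0],[23,1],[32,18],[44,5],[46,11],[48,17],[49,0]]
[[1,17],[14,0],[23,11],[24,1],[32,18],[44,5],[46,11],[48,17],[49,0]]
[[1,17],[14,0],[23,11],[24,1],[32,18],[44,5],[46,11],[48,17],[49,0]]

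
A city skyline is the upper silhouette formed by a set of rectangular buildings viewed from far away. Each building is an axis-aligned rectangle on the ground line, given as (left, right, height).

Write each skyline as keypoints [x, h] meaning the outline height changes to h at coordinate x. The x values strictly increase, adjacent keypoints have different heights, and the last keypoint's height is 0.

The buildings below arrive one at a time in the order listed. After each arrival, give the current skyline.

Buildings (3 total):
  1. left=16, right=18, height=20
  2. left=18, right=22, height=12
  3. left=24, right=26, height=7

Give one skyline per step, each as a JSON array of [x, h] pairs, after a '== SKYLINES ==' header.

== SKYLINES ==
[[16,20],[18,0]]
[[16,20],[18,12],[22,0]]
[[16,20],[18,12],[22,0],[24,7],[26,0]]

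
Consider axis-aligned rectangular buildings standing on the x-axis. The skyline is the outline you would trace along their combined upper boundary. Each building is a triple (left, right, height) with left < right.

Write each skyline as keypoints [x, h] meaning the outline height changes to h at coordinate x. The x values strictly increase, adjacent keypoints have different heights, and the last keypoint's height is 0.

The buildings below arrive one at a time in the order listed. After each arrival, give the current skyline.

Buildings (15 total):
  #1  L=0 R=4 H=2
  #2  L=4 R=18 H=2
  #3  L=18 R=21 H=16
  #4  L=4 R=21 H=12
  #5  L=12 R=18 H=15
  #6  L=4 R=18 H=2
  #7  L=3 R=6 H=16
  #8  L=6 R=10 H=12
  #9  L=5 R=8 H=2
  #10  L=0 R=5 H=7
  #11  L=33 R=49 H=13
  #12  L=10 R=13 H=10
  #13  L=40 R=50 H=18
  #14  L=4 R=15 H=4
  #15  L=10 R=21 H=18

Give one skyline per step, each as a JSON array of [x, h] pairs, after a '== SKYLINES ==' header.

== SKYLINES ==
[[0,2],[4,0]]
[[0,2],[18,0]]
[[0,2],[18,16],[21,0]]
[[0,2],[4,12],[18,16],[21,0]]
[[0,2],[4,12],[12,15],[18,16],[21,0]]
[[0,2],[4,12],[12,15],[18,16],[21,0]]
[[0,2],[3,16],[6,12],[12,15],[18,16],[21,0]]
[[0,2],[3,16],[6,12],[12,15],[18,16],[21,0]]
[[0,2],[3,16],[6,12],[12,15],[18,16],[21,0]]
[[0,7],[3,16],[6,12],[12,15],[18,16],[21,0]]
[[0,7],[3,16],[6,12],[12,15],[18,16],[21,0],[33,13],[49,0]]
[[0,7],[3,16],[6,12],[12,15],[18,16],[21,0],[33,13],[49,0]]
[[0,7],[3,16],[6,12],[12,15],[18,16],[21,0],[33,13],[40,18],[50,0]]
[[0,7],[3,16],[6,12],[12,15],[18,16],[21,0],[33,13],[40,18],[50,0]]
[[0,7],[3,16],[6,12],[10,18],[21,0],[33,13],[40,18],[50,0]]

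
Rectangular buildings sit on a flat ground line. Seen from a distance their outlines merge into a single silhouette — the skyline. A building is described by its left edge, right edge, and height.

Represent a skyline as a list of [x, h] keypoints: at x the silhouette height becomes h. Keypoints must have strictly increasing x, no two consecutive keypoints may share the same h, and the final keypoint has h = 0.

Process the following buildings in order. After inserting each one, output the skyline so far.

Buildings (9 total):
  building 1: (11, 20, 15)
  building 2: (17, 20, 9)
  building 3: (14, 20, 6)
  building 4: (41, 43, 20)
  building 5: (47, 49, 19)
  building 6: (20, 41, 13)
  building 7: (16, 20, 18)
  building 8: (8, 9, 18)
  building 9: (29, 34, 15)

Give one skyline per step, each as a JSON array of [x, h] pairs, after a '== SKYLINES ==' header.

== SKYLINES ==
[[11,15],[20,0]]
[[11,15],[20,0]]
[[11,15],[20,0]]
[[11,15],[20,0],[41,20],[43,0]]
[[11,15],[20,0],[41,20],[43,0],[47,19],[49,0]]
[[11,15],[20,13],[41,20],[43,0],[47,19],[49,0]]
[[11,15],[16,18],[20,13],[41,20],[43,0],[47,19],[49,0]]
[[8,18],[9,0],[11,15],[16,18],[20,13],[41,20],[43,0],[47,19],[49,0]]
[[8,18],[9,0],[11,15],[16,18],[20,13],[29,15],[34,13],[41,20],[43,0],[47,19],[49,0]]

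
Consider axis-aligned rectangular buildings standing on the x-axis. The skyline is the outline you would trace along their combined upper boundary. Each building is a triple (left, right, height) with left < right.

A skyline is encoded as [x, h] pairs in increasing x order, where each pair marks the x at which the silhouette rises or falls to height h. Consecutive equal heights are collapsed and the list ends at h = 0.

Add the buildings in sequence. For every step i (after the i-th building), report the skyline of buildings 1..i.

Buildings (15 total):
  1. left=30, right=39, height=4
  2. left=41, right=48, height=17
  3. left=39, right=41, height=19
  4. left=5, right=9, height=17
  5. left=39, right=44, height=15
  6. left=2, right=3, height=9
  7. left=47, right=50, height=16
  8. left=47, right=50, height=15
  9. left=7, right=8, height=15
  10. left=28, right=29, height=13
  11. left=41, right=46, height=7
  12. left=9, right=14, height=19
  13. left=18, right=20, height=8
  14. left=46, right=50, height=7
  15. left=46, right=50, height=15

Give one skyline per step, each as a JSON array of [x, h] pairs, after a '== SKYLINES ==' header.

== SKYLINES ==
[[30,4],[39,0]]
[[30,4],[39,0],[41,17],[48,0]]
[[30,4],[39,19],[41,17],[48,0]]
[[5,17],[9,0],[30,4],[39,19],[41,17],[48,0]]
[[5,17],[9,0],[30,4],[39,19],[41,17],[48,0]]
[[2,9],[3,0],[5,17],[9,0],[30,4],[39,19],[41,17],[48,0]]
[[2,9],[3,0],[5,17],[9,0],[30,4],[39,19],[41,17],[48,16],[50,0]]
[[2,9],[3,0],[5,17],[9,0],[30,4],[39,19],[41,17],[48,16],[50,0]]
[[2,9],[3,0],[5,17],[9,0],[30,4],[39,19],[41,17],[48,16],[50,0]]
[[2,9],[3,0],[5,17],[9,0],[28,13],[29,0],[30,4],[39,19],[41,17],[48,16],[50,0]]
[[2,9],[3,0],[5,17],[9,0],[28,13],[29,0],[30,4],[39,19],[41,17],[48,16],[50,0]]
[[2,9],[3,0],[5,17],[9,19],[14,0],[28,13],[29,0],[30,4],[39,19],[41,17],[48,16],[50,0]]
[[2,9],[3,0],[5,17],[9,19],[14,0],[18,8],[20,0],[28,13],[29,0],[30,4],[39,19],[41,17],[48,16],[50,0]]
[[2,9],[3,0],[5,17],[9,19],[14,0],[18,8],[20,0],[28,13],[29,0],[30,4],[39,19],[41,17],[48,16],[50,0]]
[[2,9],[3,0],[5,17],[9,19],[14,0],[18,8],[20,0],[28,13],[29,0],[30,4],[39,19],[41,17],[48,16],[50,0]]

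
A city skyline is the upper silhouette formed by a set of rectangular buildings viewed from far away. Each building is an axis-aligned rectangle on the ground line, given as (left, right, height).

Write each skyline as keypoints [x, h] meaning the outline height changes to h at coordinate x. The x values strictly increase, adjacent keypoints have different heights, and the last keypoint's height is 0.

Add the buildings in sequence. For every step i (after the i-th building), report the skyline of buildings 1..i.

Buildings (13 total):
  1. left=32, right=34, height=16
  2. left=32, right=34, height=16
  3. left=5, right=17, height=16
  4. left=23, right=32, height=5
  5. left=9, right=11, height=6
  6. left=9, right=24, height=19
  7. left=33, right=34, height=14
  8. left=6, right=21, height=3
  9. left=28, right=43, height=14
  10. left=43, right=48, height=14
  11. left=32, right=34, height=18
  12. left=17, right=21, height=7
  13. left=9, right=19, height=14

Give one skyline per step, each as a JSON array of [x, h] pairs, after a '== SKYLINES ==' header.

== SKYLINES ==
[[32,16],[34,0]]
[[32,16],[34,0]]
[[5,16],[17,0],[32,16],[34,0]]
[[5,16],[17,0],[23,5],[32,16],[34,0]]
[[5,16],[17,0],[23,5],[32,16],[34,0]]
[[5,16],[9,19],[24,5],[32,16],[34,0]]
[[5,16],[9,19],[24,5],[32,16],[34,0]]
[[5,16],[9,19],[24,5],[32,16],[34,0]]
[[5,16],[9,19],[24,5],[28,14],[32,16],[34,14],[43,0]]
[[5,16],[9,19],[24,5],[28,14],[32,16],[34,14],[48,0]]
[[5,16],[9,19],[24,5],[28,14],[32,18],[34,14],[48,0]]
[[5,16],[9,19],[24,5],[28,14],[32,18],[34,14],[48,0]]
[[5,16],[9,19],[24,5],[28,14],[32,18],[34,14],[48,0]]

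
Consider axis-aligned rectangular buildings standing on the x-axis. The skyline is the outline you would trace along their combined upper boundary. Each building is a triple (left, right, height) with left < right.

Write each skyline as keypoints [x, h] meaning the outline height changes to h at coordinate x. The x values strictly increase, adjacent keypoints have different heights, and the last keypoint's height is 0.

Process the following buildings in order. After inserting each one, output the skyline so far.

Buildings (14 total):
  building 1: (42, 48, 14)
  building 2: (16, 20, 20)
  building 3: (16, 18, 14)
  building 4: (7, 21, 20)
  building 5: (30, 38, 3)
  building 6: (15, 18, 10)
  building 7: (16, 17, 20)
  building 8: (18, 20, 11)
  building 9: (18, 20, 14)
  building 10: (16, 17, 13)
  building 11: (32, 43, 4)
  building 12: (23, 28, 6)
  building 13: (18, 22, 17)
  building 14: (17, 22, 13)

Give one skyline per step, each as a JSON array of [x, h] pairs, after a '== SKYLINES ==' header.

== SKYLINES ==
[[42,14],[48,0]]
[[16,20],[20,0],[42,14],[48,0]]
[[16,20],[20,0],[42,14],[48,0]]
[[7,20],[21,0],[42,14],[48,0]]
[[7,20],[21,0],[30,3],[38,0],[42,14],[48,0]]
[[7,20],[21,0],[30,3],[38,0],[42,14],[48,0]]
[[7,20],[21,0],[30,3],[38,0],[42,14],[48,0]]
[[7,20],[21,0],[30,3],[38,0],[42,14],[48,0]]
[[7,20],[21,0],[30,3],[38,0],[42,14],[48,0]]
[[7,20],[21,0],[30,3],[38,0],[42,14],[48,0]]
[[7,20],[21,0],[30,3],[32,4],[42,14],[48,0]]
[[7,20],[21,0],[23,6],[28,0],[30,3],[32,4],[42,14],[48,0]]
[[7,20],[21,17],[22,0],[23,6],[28,0],[30,3],[32,4],[42,14],[48,0]]
[[7,20],[21,17],[22,0],[23,6],[28,0],[30,3],[32,4],[42,14],[48,0]]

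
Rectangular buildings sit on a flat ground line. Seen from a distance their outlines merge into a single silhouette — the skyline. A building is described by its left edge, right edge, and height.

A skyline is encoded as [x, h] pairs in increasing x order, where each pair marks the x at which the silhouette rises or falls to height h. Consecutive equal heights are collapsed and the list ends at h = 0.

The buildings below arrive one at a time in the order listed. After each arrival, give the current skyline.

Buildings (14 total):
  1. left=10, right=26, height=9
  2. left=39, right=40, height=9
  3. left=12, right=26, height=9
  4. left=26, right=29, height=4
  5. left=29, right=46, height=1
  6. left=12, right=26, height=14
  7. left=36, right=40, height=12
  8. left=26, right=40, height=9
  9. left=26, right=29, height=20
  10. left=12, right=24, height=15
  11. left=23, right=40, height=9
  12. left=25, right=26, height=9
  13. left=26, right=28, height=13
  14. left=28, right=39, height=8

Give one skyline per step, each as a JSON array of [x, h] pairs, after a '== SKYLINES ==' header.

== SKYLINES ==
[[10,9],[26,0]]
[[10,9],[26,0],[39,9],[40,0]]
[[10,9],[26,0],[39,9],[40,0]]
[[10,9],[26,4],[29,0],[39,9],[40,0]]
[[10,9],[26,4],[29,1],[39,9],[40,1],[46,0]]
[[10,9],[12,14],[26,4],[29,1],[39,9],[40,1],[46,0]]
[[10,9],[12,14],[26,4],[29,1],[36,12],[40,1],[46,0]]
[[10,9],[12,14],[26,9],[36,12],[40,1],[46,0]]
[[10,9],[12,14],[26,20],[29,9],[36,12],[40,1],[46,0]]
[[10,9],[12,15],[24,14],[26,20],[29,9],[36,12],[40,1],[46,0]]
[[10,9],[12,15],[24,14],[26,20],[29,9],[36,12],[40,1],[46,0]]
[[10,9],[12,15],[24,14],[26,20],[29,9],[36,12],[40,1],[46,0]]
[[10,9],[12,15],[24,14],[26,20],[29,9],[36,12],[40,1],[46,0]]
[[10,9],[12,15],[24,14],[26,20],[29,9],[36,12],[40,1],[46,0]]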